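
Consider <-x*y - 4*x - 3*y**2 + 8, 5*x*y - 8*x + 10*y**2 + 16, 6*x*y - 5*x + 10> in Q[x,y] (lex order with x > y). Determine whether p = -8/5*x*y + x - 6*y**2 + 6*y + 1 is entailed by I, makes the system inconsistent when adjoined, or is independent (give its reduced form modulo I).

Adjoining -8/5*x*y + x - 6*y**2 + 6*y + 1 makes the ideal the whole ring: the system is inconsistent.

First compute the reduced Gröbner basis of I by Buchberger's algorithm.
f_1 = -x*y - 4*x - 3*y**2 + 8, LT = x*y.
f_2 = 5*x*y - 8*x + 10*y**2 + 16, LT = x*y.
f_3 = 6*x*y - 5*x + 10, LT = x*y.

S(f_1,f_2): lcm = x*y. S = 28/5*x + y**2 - 56/5.
  leading term x: no divisor's leading term divides it; move 28/5*x to the remainder.
  leading term y**2: no divisor's leading term divides it; move y**2 to the remainder.
  leading term 1: no divisor's leading term divides it; move -56/5 to the remainder.
  remainder 28/5*x + y**2 - 56/5 ≠ 0; add h_4 = 28/5*x + y**2 - 56/5 to the basis.

S(f_1,f_3): lcm = x*y. S = 29/6*x + 3*y**2 - 29/3.
  leading term x: subtract (145/168)·h_4 from 29/6*x + 3*y**2 - 29/3 → 359/168*y**2
  leading term y**2: no divisor's leading term divides it; move 359/168*y**2 to the remainder.
  remainder 359/168*y**2 ≠ 0; add h_5 = 359/168*y**2 to the basis.

S(f_2,f_3): lcm = x*y. S = -23/30*x + 2*y**2 + 23/15.
  leading term x: subtract (-23/168)·h_4 from -23/30*x + 2*y**2 + 23/15 → 359/168*y**2
  leading term y**2: subtract (1)·h_5 from 359/168*y**2 → 0
  remainder 0.

S(f_1,h_4): lcm = x*y. S = 4*x - 5/28*y**3 + 3*y**2 + 2*y - 8.
  leading term x: subtract (5/7)·h_4 from 4*x - 5/28*y**3 + 3*y**2 + 2*y - 8 → -5/28*y**3 + 16/7*y**2 + 2*y
  leading term y**3: subtract (-30/359*y)·h_5 from -5/28*y**3 + 16/7*y**2 + 2*y → 16/7*y**2 + 2*y
  leading term y**2: subtract (384/359)·h_5 from 16/7*y**2 + 2*y → 2*y
  leading term y: no divisor's leading term divides it; move 2*y to the remainder.
  remainder 2*y ≠ 0; add h_6 = 2*y to the basis.

S(f_2,h_4): lcm = x*y. S = -8/5*x - 5/28*y**3 + 2*y**2 + 2*y + 16/5.
  leading term x: subtract (-2/7)·h_4 from -8/5*x - 5/28*y**3 + 2*y**2 + 2*y + 16/5 → -5/28*y**3 + 16/7*y**2 + 2*y
  leading term y**3: subtract (-30/359*y)·h_5 from -5/28*y**3 + 16/7*y**2 + 2*y → 16/7*y**2 + 2*y
  leading term y**2: subtract (384/359)·h_5 from 16/7*y**2 + 2*y → 2*y
  leading term y: subtract (1)·h_6 from 2*y → 0
  remainder 0.

S(f_3,h_4): lcm = x*y. S = -5/6*x - 5/28*y**3 + 2*y + 5/3.
  leading term x: subtract (-25/168)·h_4 from -5/6*x - 5/28*y**3 + 2*y + 5/3 → -5/28*y**3 + 25/168*y**2 + 2*y
  leading term y**3: subtract (-30/359*y)·h_5 from -5/28*y**3 + 25/168*y**2 + 2*y → 25/168*y**2 + 2*y
  leading term y**2: subtract (25/359)·h_5 from 25/168*y**2 + 2*y → 2*y
  leading term y: subtract (1)·h_6 from 2*y → 0
  remainder 0.

S(f_1,h_5): lcm = x*y**2. S = 4*x*y + 3*y**3 - 8*y.
  leading term x*y: subtract (-4)·f_1 from 4*x*y + 3*y**3 - 8*y → -16*x + 3*y**3 - 12*y**2 - 8*y + 32
  leading term x: subtract (-20/7)·h_4 from -16*x + 3*y**3 - 12*y**2 - 8*y + 32 → 3*y**3 - 64/7*y**2 - 8*y
  leading term y**3: subtract (504/359*y)·h_5 from 3*y**3 - 64/7*y**2 - 8*y → -64/7*y**2 - 8*y
  leading term y**2: subtract (-1536/359)·h_5 from -64/7*y**2 - 8*y → -8*y
  leading term y: subtract (-4)·h_6 from -8*y → 0
  remainder 0.

S(f_2,h_5): lcm = x*y**2. S = -8/5*x*y + 2*y**3 + 16/5*y.
  leading term x*y: subtract (8/5)·f_1 from -8/5*x*y + 2*y**3 + 16/5*y → 32/5*x + 2*y**3 + 24/5*y**2 + 16/5*y - 64/5
  leading term x: subtract (8/7)·h_4 from 32/5*x + 2*y**3 + 24/5*y**2 + 16/5*y - 64/5 → 2*y**3 + 128/35*y**2 + 16/5*y
  leading term y**3: subtract (336/359*y)·h_5 from 2*y**3 + 128/35*y**2 + 16/5*y → 128/35*y**2 + 16/5*y
  leading term y**2: subtract (3072/1795)·h_5 from 128/35*y**2 + 16/5*y → 16/5*y
  leading term y: subtract (8/5)·h_6 from 16/5*y → 0
  remainder 0.

S(f_3,h_5): lcm = x*y**2. S = -5/6*x*y + 5/3*y.
  leading term x*y: subtract (5/6)·f_1 from -5/6*x*y + 5/3*y → 10/3*x + 5/2*y**2 + 5/3*y - 20/3
  leading term x: subtract (25/42)·h_4 from 10/3*x + 5/2*y**2 + 5/3*y - 20/3 → 40/21*y**2 + 5/3*y
  leading term y**2: subtract (320/359)·h_5 from 40/21*y**2 + 5/3*y → 5/3*y
  leading term y: subtract (5/6)·h_6 from 5/3*y → 0
  remainder 0.

S(h_4,h_5): leading monomials are coprime, so the S-polynomial reduces to 0 (Buchberger's first criterion).
S(f_1,h_6): lcm = x*y. S = 4*x + 3*y**2 - 8.
  leading term x: subtract (5/7)·h_4 from 4*x + 3*y**2 - 8 → 16/7*y**2
  leading term y**2: subtract (384/359)·h_5 from 16/7*y**2 → 0
  remainder 0.

S(f_2,h_6): lcm = x*y. S = -8/5*x + 2*y**2 + 16/5.
  leading term x: subtract (-2/7)·h_4 from -8/5*x + 2*y**2 + 16/5 → 16/7*y**2
  leading term y**2: subtract (384/359)·h_5 from 16/7*y**2 → 0
  remainder 0.

S(f_3,h_6): lcm = x*y. S = -5/6*x + 5/3.
  leading term x: subtract (-25/168)·h_4 from -5/6*x + 5/3 → 25/168*y**2
  leading term y**2: subtract (25/359)·h_5 from 25/168*y**2 → 0
  remainder 0.

S(h_4,h_6): leading monomials are coprime, so the S-polynomial reduces to 0 (Buchberger's first criterion).
S(h_5,h_6): lcm = y**2. S = 0.
  remainder 0.

Every S-polynomial of the final basis reduces to 0, so we have a Gröbner basis.
Inter-reduce: drop elements whose leading term is divisible by another's, tail-reduce, and make monic.
Reduced Gröbner basis: {x - 2, y}.
Label its elements g_1 = x - 2, g_2 = y.

Reduce p = -8/5*x*y + x - 6*y**2 + 6*y + 1 modulo G:
  leading term x*y: subtract (-8/5*y)·g_1 from -8/5*x*y + x - 6*y**2 + 6*y + 1 → x - 6*y**2 + 14/5*y + 1
  leading term x: subtract (1)·g_1 from x - 6*y**2 + 14/5*y + 1 → -6*y**2 + 14/5*y + 3
  leading term y**2: subtract (-6*y)·g_2 from -6*y**2 + 14/5*y + 3 → 14/5*y + 3
  leading term y: subtract (14/5)·g_2 from 14/5*y + 3 → 3
  leading term 1: no divisor's leading term divides it; move 3 to the remainder.
  normal form = 3.
The normal form is nonzero, so p ∉ I. Since p minus its normal form lies in I, I + (p) = I + (r) where r = 3; decide whether this ideal is the whole ring.
Here r = 3 is a nonzero constant, hence a unit: 1 ∈ I + (p), the Gröbner basis of I + (p) is {1}, and the enlarged system has no common solution — adjoining p is inconsistent.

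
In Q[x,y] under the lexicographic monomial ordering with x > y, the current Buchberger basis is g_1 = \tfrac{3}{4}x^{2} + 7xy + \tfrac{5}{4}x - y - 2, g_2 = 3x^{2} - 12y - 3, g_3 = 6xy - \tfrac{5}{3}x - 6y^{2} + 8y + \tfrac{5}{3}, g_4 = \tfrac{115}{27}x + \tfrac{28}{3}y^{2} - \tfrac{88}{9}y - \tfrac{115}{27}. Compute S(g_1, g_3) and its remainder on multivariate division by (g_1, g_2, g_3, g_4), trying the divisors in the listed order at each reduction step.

S(g_1, g_3) = \tfrac{5}{18}x^{2} + \tfrac{31}{3}xy^{2} + \tfrac{1}{3}xy - \tfrac{5}{18}x - \tfrac{4}{3}y^{2} - \tfrac{8}{3}y; remainder on division = \tfrac{31}{3}y^{3} - \tfrac{5485}{414}y^{2} - \tfrac{3019}{414}y.

lcm(LM(g_1), LM(g_3)) = x^{2}y.
S = (lcm/LT(g_1))·g_1 − (lcm/LT(g_3))·g_3 = \tfrac{5}{18}x^{2} + \tfrac{31}{3}xy^{2} + \tfrac{1}{3}xy - \tfrac{5}{18}x - \tfrac{4}{3}y^{2} - \tfrac{8}{3}y.
Reduce S modulo (g_1, g_2, g_3, g_4) in that order:
  leading term x^{2}: subtract (\tfrac{10}{27})·g_1 from \tfrac{5}{18}x^{2} + \tfrac{31}{3}xy^{2} + \tfrac{1}{3}xy - \tfrac{5}{18}x - \tfrac{4}{3}y^{2} - \tfrac{8}{3}y → \tfrac{31}{3}xy^{2} - \tfrac{61}{27}xy - \tfrac{20}{27}x - \tfrac{4}{3}y^{2} - \tfrac{62}{27}y + \tfrac{20}{27}
  leading term xy^{2}: subtract (\tfrac{31}{18}y)·g_3 from \tfrac{31}{3}xy^{2} - \tfrac{61}{27}xy - \tfrac{20}{27}x - \tfrac{4}{3}y^{2} - \tfrac{62}{27}y + \tfrac{20}{27} → \tfrac{11}{18}xy - \tfrac{20}{27}x + \tfrac{31}{3}y^{3} - \tfrac{136}{9}y^{2} - \tfrac{31}{6}y + \tfrac{20}{27}
  leading term xy: subtract (\tfrac{11}{108})·g_3 from \tfrac{11}{18}xy - \tfrac{20}{27}x + \tfrac{31}{3}y^{3} - \tfrac{136}{9}y^{2} - \tfrac{31}{6}y + \tfrac{20}{27} → -\tfrac{185}{324}x + \tfrac{31}{3}y^{3} - \tfrac{29}{2}y^{2} - \tfrac{323}{54}y + \tfrac{185}{324}
  leading term x: subtract (-\tfrac{37}{276})·g_4 from -\tfrac{185}{324}x + \tfrac{31}{3}y^{3} - \tfrac{29}{2}y^{2} - \tfrac{323}{54}y + \tfrac{185}{324} → \tfrac{31}{3}y^{3} - \tfrac{5485}{414}y^{2} - \tfrac{3019}{414}y
  leading term y^{3}: no divisor's leading term divides it; move \tfrac{31}{3}y^{3} to the remainder.
  leading term y^{2}: no divisor's leading term divides it; move -\tfrac{5485}{414}y^{2} to the remainder.
  leading term y: no divisor's leading term divides it; move -\tfrac{3019}{414}y to the remainder.
The remainder \tfrac{31}{3}y^{3} - \tfrac{5485}{414}y^{2} - \tfrac{3019}{414}y is nonzero, so it would be added as the next basis element.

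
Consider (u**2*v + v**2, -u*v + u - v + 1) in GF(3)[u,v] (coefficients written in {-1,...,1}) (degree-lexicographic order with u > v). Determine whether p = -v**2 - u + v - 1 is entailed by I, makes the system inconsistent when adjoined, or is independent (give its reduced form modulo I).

First compute the reduced Gröbner basis of I by Buchberger's algorithm.
f_1 = u**2*v + v**2, LT = u**2*v.
f_2 = -u*v + u - v + 1, LT = u*v.

S(f_1,f_2): lcm = u**2*v. S = u**2 - u*v + v**2 + u.
  reduce S modulo (f_1, f_2):
  remainder u**2 + v**2 + v - 1 ≠ 0; add h_3 = u**2 + v**2 + v - 1 to the basis.

S(f_1,h_3): lcm = u**2*v. S = -v**3 + v.
  reduce S modulo (f_1, f_2, h_3):
  remainder -v**3 + v ≠ 0; add h_4 = -v**3 + v to the basis.

The other S-polynomials (S(f_2,h_3), S(f_1,h_4), S(f_2,h_4), S(h_3,h_4)) all reduce to 0 modulo the current basis, so we have a Gröbner basis.
Inter-reduce: drop elements whose leading term is divisible by another's, tail-reduce, and make monic.
Reduced Gröbner basis: {v**3 - v, u**2 + v**2 + v - 1, u*v - u + v - 1}.
Label its elements g_1 = v**3 - v, g_2 = u**2 + v**2 + v - 1, g_3 = u*v - u + v - 1.

Reduce p = -v**2 - u + v - 1 modulo G:
  leading term v**2: no divisor's leading term divides it; move -v**2 to the remainder.
  leading term u: no divisor's leading term divides it; move -u to the remainder.
  leading term v: no divisor's leading term divides it; move v to the remainder.
  leading term 1: no divisor's leading term divides it; move -1 to the remainder.
  normal form = -v**2 - u + v - 1.
The normal form is nonzero, so p ∉ I. Since p minus its normal form lies in I, I + (p) = I + (r) where r = -v**2 - u + v - 1; decide whether this ideal is the whole ring.
Run Buchberger on G together with r (pairs among the g_i already reduce to 0 since G is a Gröbner basis):
g_1 = v**3 - v, LT = v**3.
g_2 = u**2 + v**2 + v - 1, LT = u**2.
g_3 = u*v - u + v - 1, LT = u*v.
r = -v**2 - u + v - 1, LT = v**2.

S(g_1,r): lcm = v**3. S = -u*v + v**2 + v.
  reduce S modulo (g_1, g_2, g_3, r):
  remainder u + 1 ≠ 0; add m_5 = u + 1 to the basis.

S(g_3,r): lcm = u*v**2. S = -u**2 + v**2 - u - v.
  reduce S modulo (g_1, g_2, g_3, r, m_5):
  remainder -v ≠ 0; add m_6 = -v to the basis.

The other S-polynomials (S(g_1,g_2), S(g_1,g_3), S(g_2,g_3), S(g_2,r), S(g_1,m_5), S(g_2,m_5), S(g_3,m_5), S(r,m_5), S(g_1,m_6), S(g_2,m_6), S(g_3,m_6), S(r,m_6), S(m_5,m_6)) all reduce to 0 modulo the current basis, so we have a Gröbner basis.
Inter-reduce: drop elements whose leading term is divisible by another's, tail-reduce, and make monic.
Reduced Gröbner basis: {u + 1, v}.
The reduced Gröbner basis of I + (p) is {u + 1, v} ≠ {1}, a proper ideal, so the enlarged system stays consistent: p is independent of I, with normal form -v**2 - u + v - 1.

-v**2 - u + v - 1 is independent of I; its normal form modulo I is -v**2 - u + v - 1.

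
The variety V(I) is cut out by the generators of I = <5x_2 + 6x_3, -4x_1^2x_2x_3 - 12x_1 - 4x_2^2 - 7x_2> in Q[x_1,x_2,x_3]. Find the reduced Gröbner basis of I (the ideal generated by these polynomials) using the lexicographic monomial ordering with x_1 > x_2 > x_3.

f_1 = 5x_2 + 6x_3, LT = x_2.
f_2 = -4x_1^2x_2x_3 - 12x_1 - 4x_2^2 - 7x_2, LT = x_1^2x_2x_3.

S(f_1,f_2): lcm = x_1^2x_2x_3. S = 6/5x_1^2x_3^2 - 3x_1 - x_2^2 - 7/4x_2.
  reduce S modulo (f_1, f_2):
  remainder 6/5x_1^2x_3^2 - 3x_1 - 36/25x_3^2 + 21/10x_3 ≠ 0; add g_3 = 6/5x_1^2x_3^2 - 3x_1 - 36/25x_3^2 + 21/10x_3 to the basis.

The other S-polynomials (S(f_1,g_3), S(f_2,g_3)) all reduce to 0 modulo the current basis, so we have a Gröbner basis.
Inter-reduce: drop elements whose leading term is divisible by another's, tail-reduce, and make monic.

G = {x_1^2x_3^2 - 5/2x_1 - 6/5x_3^2 + 7/4x_3, x_2 + 6/5x_3}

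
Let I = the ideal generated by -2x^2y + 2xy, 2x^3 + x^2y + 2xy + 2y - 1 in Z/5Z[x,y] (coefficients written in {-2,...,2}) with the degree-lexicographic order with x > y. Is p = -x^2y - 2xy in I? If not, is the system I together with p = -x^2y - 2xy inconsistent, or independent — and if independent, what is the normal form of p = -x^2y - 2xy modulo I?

First compute the reduced Gröbner basis of I by Buchberger's algorithm.
f_1 = -2x^2y + 2xy, LT = x^2y.
f_2 = 2x^3 + x^2y + 2xy + 2y - 1, LT = x^3.

S(f_1,f_2): lcm = x^3y. S = 2x^2y^2 - x^2y - xy^2 - y^2 - 2y.
  leading term x^2y^2: subtract (-y)·f_1 from 2x^2y^2 - x^2y - xy^2 - y^2 - 2y → -x^2y + xy^2 - y^2 - 2y
  leading term x^2y: subtract (-2)·f_1 from -x^2y + xy^2 - y^2 - 2y → xy^2 - xy - y^2 - 2y
  leading term xy^2: no divisor's leading term divides it; move xy^2 to the remainder.
  leading term xy: no divisor's leading term divides it; move -xy to the remainder.
  leading term y^2: no divisor's leading term divides it; move -y^2 to the remainder.
  leading term y: no divisor's leading term divides it; move -2y to the remainder.
  remainder xy^2 - xy - y^2 - 2y ≠ 0; add h_3 = xy^2 - xy - y^2 - 2y to the basis.

S(f_1,h_3): lcm = x^2y^2. S = x^2y + 2xy.
  leading term x^2y: subtract (2)·f_1 from x^2y + 2xy → -2xy
  leading term xy: no divisor's leading term divides it; move -2xy to the remainder.
  remainder -2xy ≠ 0; add h_4 = -2xy to the basis.

S(h_3,h_4): lcm = xy^2. S = -xy - y^2 - 2y.
  leading term xy: subtract (-2)·h_4 from -xy - y^2 - 2y → -y^2 - 2y
  leading term y^2: no divisor's leading term divides it; move -y^2 to the remainder.
  leading term y: no divisor's leading term divides it; move -2y to the remainder.
  remainder -y^2 - 2y ≠ 0; add h_5 = -y^2 - 2y to the basis.

The other S-polynomials (S(f_2,h_3), S(f_1,h_4), S(f_2,h_4), S(f_1,h_5), S(f_2,h_5), S(h_3,h_5), S(h_4,h_5)) all reduce to 0 modulo the current basis, so we have a Gröbner basis.
Inter-reduce: drop elements whose leading term is divisible by another's, tail-reduce, and make monic.
Reduced Gröbner basis: {x^3 + y + 2, xy, y^2 + 2y}.
Label its elements g_1 = x^3 + y + 2, g_2 = xy, g_3 = y^2 + 2y.

Reduce p = -x^2y - 2xy modulo G:
  leading term x^2y: subtract (-x)·g_2 from -x^2y - 2xy → -2xy
  leading term xy: subtract (-2)·g_2 from -2xy → 0
  normal form = 0.
Since the normal form is 0, p ∈ I.

The remainder on division by a Gröbner basis is unique — it is the normal form.

-x^2y - 2xy lies in I (it reduces to 0).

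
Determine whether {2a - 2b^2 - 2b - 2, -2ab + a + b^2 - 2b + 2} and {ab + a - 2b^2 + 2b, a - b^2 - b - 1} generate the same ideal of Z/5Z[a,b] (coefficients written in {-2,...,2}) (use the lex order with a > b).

Equality of ideals is decidable: compute both reduced Gröbner bases (unique for the ordering) and check whether they agree.
Buchberger on the first generating set:
f_1 = 2a - 2b^2 - 2b - 2, LT = a.
f_2 = -2ab + a + b^2 - 2b + 2, LT = ab.

S(f_1,f_2): lcm = ab. S = -2a - b^3 + 2b^2 - 2b + 1.
  reduce S modulo (f_1, f_2):
  remainder -b^3 + b - 1 ≠ 0; add g_3 = -b^3 + b - 1 to the basis.

The other S-polynomials (S(f_1,g_3), S(f_2,g_3)) all reduce to 0 modulo the current basis, so we have a Gröbner basis.
Inter-reduce: drop elements whose leading term is divisible by another's, tail-reduce, and make monic.
Reduced Gröbner basis: {a - b^2 - b - 1, b^3 - b + 1}.

Buchberger on the second generating set:
h_1 = ab + a - 2b^2 + 2b, LT = ab.
h_2 = a - b^2 - b - 1, LT = a.

S(h_1,h_2): lcm = ab. S = a + b^3 - b^2 - 2b.
  reduce S modulo (h_1, h_2):
  remainder b^3 - b + 1 ≠ 0; add k_3 = b^3 - b + 1 to the basis.

The other S-polynomials (S(h_1,k_3), S(h_2,k_3)) all reduce to 0 modulo the current basis, so we have a Gröbner basis.
Inter-reduce: drop elements whose leading term is divisible by another's, tail-reduce, and make monic.
Reduced Gröbner basis: {a - b^2 - b - 1, b^3 - b + 1}.

These coincide, so the ideals are equal.
The same test decides containment: I ⊆ J iff every generator of I reduces to 0 modulo a Gröbner basis of J.

Yes, the ideals are equal.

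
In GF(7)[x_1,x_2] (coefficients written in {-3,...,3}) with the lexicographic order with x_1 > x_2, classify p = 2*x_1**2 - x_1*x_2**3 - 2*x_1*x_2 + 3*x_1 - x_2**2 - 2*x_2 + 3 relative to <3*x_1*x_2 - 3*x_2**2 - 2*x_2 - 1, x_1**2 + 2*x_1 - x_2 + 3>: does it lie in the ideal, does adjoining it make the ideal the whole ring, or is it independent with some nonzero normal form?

First compute the reduced Gröbner basis of I by Buchberger's algorithm.
f_1 = 3*x_1*x_2 - 3*x_2**2 - 2*x_2 - 1, LT = x_1*x_2.
f_2 = x_1**2 + 2*x_1 - x_2 + 3, LT = x_1**2.

S(f_1,f_2): lcm = x_1**2*x_2. S = -x_1*x_2**2 + 2*x_1*x_2 + 2*x_1 + x_2**2 - 3*x_2.
  leading term x_1*x_2**2: subtract (2*x_2)·f_1 from -x_1*x_2**2 + 2*x_1*x_2 + 2*x_1 + x_2**2 - 3*x_2 → 2*x_1*x_2 + 2*x_1 - x_2**3 - 2*x_2**2 - x_2
  leading term x_1*x_2: subtract (3)·f_1 from 2*x_1*x_2 + 2*x_1 - x_2**3 - 2*x_2**2 - x_2 → 2*x_1 - x_2**3 - 2*x_2 + 3
  leading term x_1: no divisor's leading term divides it; move 2*x_1 to the remainder.
  leading term x_2**3: no divisor's leading term divides it; move -x_2**3 to the remainder.
  leading term x_2: no divisor's leading term divides it; move -2*x_2 to the remainder.
  leading term 1: no divisor's leading term divides it; move 3 to the remainder.
  remainder 2*x_1 - x_2**3 - 2*x_2 + 3 ≠ 0; add h_3 = 2*x_1 - x_2**3 - 2*x_2 + 3 to the basis.

S(f_1,h_3): lcm = x_1*x_2. S = -3*x_2**4 - x_2 + 2.
  leading term x_2**4: no divisor's leading term divides it; move -3*x_2**4 to the remainder.
  leading term x_2: no divisor's leading term divides it; move -x_2 to the remainder.
  leading term 1: no divisor's leading term divides it; move 2 to the remainder.
  remainder -3*x_2**4 - x_2 + 2 ≠ 0; add h_4 = -3*x_2**4 - x_2 + 2 to the basis.

S(f_2,h_3): lcm = x_1**2. S = -3*x_1*x_2**3 + x_1*x_2 - 3*x_1 - x_2 + 3.
  leading term x_1*x_2**3: subtract (-x_2**2)·f_1 from -3*x_1*x_2**3 + x_1*x_2 - 3*x_1 - x_2 + 3 → x_1*x_2 - 3*x_1 - 3*x_2**4 - 2*x_2**3 - x_2**2 - x_2 + 3
  leading term x_1*x_2: subtract (-2)·f_1 from x_1*x_2 - 3*x_1 - 3*x_2**4 - 2*x_2**3 - x_2**2 - x_2 + 3 → -3*x_1 - 3*x_2**4 - 2*x_2**3 + 2*x_2 + 1
  leading term x_1: subtract (2)·h_3 from -3*x_1 - 3*x_2**4 - 2*x_2**3 + 2*x_2 + 1 → -3*x_2**4 - x_2 + 2
  leading term x_2**4: subtract (1)·h_4 from -3*x_2**4 - x_2 + 2 → 0
  remainder 0.

S(f_1,h_4): lcm = x_1*x_2**4. S = 2*x_1*x_2 + 3*x_1 - x_2**5 - 3*x_2**4 + 2*x_2**3.
  leading term x_1*x_2: subtract (3)·f_1 from 2*x_1*x_2 + 3*x_1 - x_2**5 - 3*x_2**4 + 2*x_2**3 → 3*x_1 - x_2**5 - 3*x_2**4 + 2*x_2**3 + 2*x_2**2 - x_2 + 3
  leading term x_1: subtract (-2)·h_3 from 3*x_1 - x_2**5 - 3*x_2**4 + 2*x_2**3 + 2*x_2**2 - x_2 + 3 → -x_2**5 - 3*x_2**4 + 2*x_2**2 + 2*x_2 + 2
  leading term x_2**5: subtract (-2*x_2)·h_4 from -x_2**5 - 3*x_2**4 + 2*x_2**2 + 2*x_2 + 2 → -3*x_2**4 - x_2 + 2
  leading term x_2**4: subtract (1)·h_4 from -3*x_2**4 - x_2 + 2 → 0
  remainder 0.

S(f_2,h_4): leading monomials are coprime, so the S-polynomial reduces to 0 (Buchberger's first criterion).
S(h_3,h_4): leading monomials are coprime, so the S-polynomial reduces to 0 (Buchberger's first criterion).
Every S-polynomial of the final basis reduces to 0, so we have a Gröbner basis.
Inter-reduce: drop elements whose leading term is divisible by another's, tail-reduce, and make monic.
Reduced Gröbner basis: {x_1 + 3*x_2**3 - x_2 - 2, x_2**4 - 2*x_2 - 3}.
Label its elements g_1 = x_1 + 3*x_2**3 - x_2 - 2, g_2 = x_2**4 - 2*x_2 - 3.

Reduce p = 2*x_1**2 - x_1*x_2**3 - 2*x_1*x_2 + 3*x_1 - x_2**2 - 2*x_2 + 3 modulo G:
  leading term x_1**2: subtract (2*x_1)·g_1 from 2*x_1**2 - x_1*x_2**3 - 2*x_1*x_2 + 3*x_1 - x_2**2 - 2*x_2 + 3 → -x_2**2 - 2*x_2 + 3
  leading term x_2**2: no divisor's leading term divides it; move -x_2**2 to the remainder.
  leading term x_2: no divisor's leading term divides it; move -2*x_2 to the remainder.
  leading term 1: no divisor's leading term divides it; move 3 to the remainder.
  normal form = -x_2**2 - 2*x_2 + 3.
The normal form is nonzero, so p ∉ I. Since p minus its normal form lies in I, I + (p) = I + (r) where r = -x_2**2 - 2*x_2 + 3; decide whether this ideal is the whole ring.
Run Buchberger on G together with r (pairs among the g_i already reduce to 0 since G is a Gröbner basis):
g_1 = x_1 + 3*x_2**3 - x_2 - 2, LT = x_1.
g_2 = x_2**4 - 2*x_2 - 3, LT = x_2**4.
r = -x_2**2 - 2*x_2 + 3, LT = x_2**2.

S(g_1,g_2): leading monomials are coprime, so the S-polynomial reduces to 0 (Buchberger's first criterion).
S(g_1,r): leading monomials are coprime, so the S-polynomial reduces to 0 (Buchberger's first criterion).
S(g_2,r): lcm = x_2**4. S = -2*x_2**3 + 3*x_2**2 - 2*x_2 - 3.
  leading term x_2**3: subtract (2*x_2)·r from -2*x_2**3 + 3*x_2**2 - 2*x_2 - 3 → -x_2 - 3
  leading term x_2: no divisor's leading term divides it; move -x_2 to the remainder.
  leading term 1: no divisor's leading term divides it; move -3 to the remainder.
  remainder -x_2 - 3 ≠ 0; add m_4 = -x_2 - 3 to the basis.

S(g_1,m_4): leading monomials are coprime, so the S-polynomial reduces to 0 (Buchberger's first criterion).
S(g_2,m_4): lcm = x_2**4. S = -3*x_2**3 - 2*x_2 - 3.
  leading term x_2**3: subtract (3*x_2)·r from -3*x_2**3 - 2*x_2 - 3 → -x_2**2 + 3*x_2 - 3
  leading term x_2**2: subtract (1)·r from -x_2**2 + 3*x_2 - 3 → -2*x_2 + 1
  leading term x_2: subtract (2)·m_4 from -2*x_2 + 1 → 0
  remainder 0.

S(r,m_4): lcm = x_2**2. S = -x_2 - 3.
  leading term x_2: subtract (1)·m_4 from -x_2 - 3 → 0
  remainder 0.

Every S-polynomial of the final basis reduces to 0, so we have a Gröbner basis.
Inter-reduce: drop elements whose leading term is divisible by another's, tail-reduce, and make monic.
Reduced Gröbner basis: {x_1 - 3, x_2 + 3}.
The reduced Gröbner basis of I + (p) is {x_1 - 3, x_2 + 3} ≠ {1}, a proper ideal, so the enlarged system stays consistent: p is independent of I, with normal form -x_2**2 - 2*x_2 + 3.

The remainder on division by a Gröbner basis is unique — it is the normal form.

2*x_1**2 - x_1*x_2**3 - 2*x_1*x_2 + 3*x_1 - x_2**2 - 2*x_2 + 3 is independent of I; its normal form modulo I is -x_2**2 - 2*x_2 + 3.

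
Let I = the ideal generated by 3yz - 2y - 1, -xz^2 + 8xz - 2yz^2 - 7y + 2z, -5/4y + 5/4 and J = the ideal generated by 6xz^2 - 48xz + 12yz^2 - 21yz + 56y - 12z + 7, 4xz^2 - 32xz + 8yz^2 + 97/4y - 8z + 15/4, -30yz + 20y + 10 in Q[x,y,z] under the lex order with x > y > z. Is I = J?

Yes, the ideals are equal.

Since reduced Gröbner bases are canonical representatives of ideals under a given ordering, it suffices to compute and compare them.
Buchberger on the first generating set:
f_1 = 3yz - 2y - 1, LT = yz.
f_2 = -xz^2 + 8xz - 2yz^2 - 7y + 2z, LT = xz^2.
f_3 = -5/4y + 5/4, LT = y.

S(f_1,f_2): lcm = xyz^2. S = 22/3xyz - 1/3xz - 2y^2z^2 - 7y^2 + 2yz.
  reduce S modulo (f_1, f_2, f_3):
  remainder -1/3xz + 22/3x - 7 ≠ 0; add g_4 = -1/3xz + 22/3x - 7 to the basis.

S(f_1,f_3): lcm = yz. S = -2/3y + z - 1/3.
  reduce S modulo (f_1, f_2, f_3, g_4):
  remainder z - 1 ≠ 0; add g_5 = z - 1 to the basis.

S(f_1,g_4): lcm = xyz. S = 64/3xy - 1/3x - 21y.
  reduce S modulo (f_1, f_2, f_3, g_4, g_5):
  remainder 21x - 21 ≠ 0; add g_6 = 21x - 21 to the basis.

The other S-polynomials (S(f_2,f_3), S(f_2,g_4), S(f_3,g_4), S(f_1,g_5), S(f_2,g_5), S(f_3,g_5), S(g_4,g_5), S(f_1,g_6), S(f_2,g_6), S(f_3,g_6), S(g_4,g_6), S(g_5,g_6)) all reduce to 0 modulo the current basis, so we have a Gröbner basis.
Inter-reduce: drop elements whose leading term is divisible by another's, tail-reduce, and make monic.
Reduced Gröbner basis: {x - 1, y - 1, z - 1}.

Buchberger on the second generating set:
h_1 = 6xz^2 - 48xz + 12yz^2 - 21yz + 56y - 12z + 7, LT = xz^2.
h_2 = 4xz^2 - 32xz + 8yz^2 + 97/4y - 8z + 15/4, LT = xz^2.
h_3 = -30yz + 20y + 10, LT = yz.

S(h_1,h_2): lcm = xz^2. S = -7/2yz + 157/48y + 11/48.
  reduce S modulo (h_1, h_2, h_3):
  remainder 15/16y - 15/16 ≠ 0; add k_4 = 15/16y - 15/16 to the basis.

S(h_1,h_3): lcm = xyz^2. S = -22/3xyz + 1/3xz + 2y^2z^2 - 7/2y^2z + 28/3y^2 - 2yz + 7/6y.
  reduce S modulo (h_1, h_2, h_3, k_4):
  remainder 1/3xz - 22/3x + 7 ≠ 0; add k_5 = 1/3xz - 22/3x + 7 to the basis.

S(h_3,k_4): lcm = yz. S = -2/3y + z - 1/3.
  reduce S modulo (h_1, h_2, h_3, k_4, k_5):
  remainder z - 1 ≠ 0; add k_6 = z - 1 to the basis.

S(h_1,k_5): lcm = xz^2. S = 14xz + 2yz^2 - 7/2yz + 28/3y - 23z + 7/6.
  reduce S modulo (h_1, h_2, h_3, k_4, k_5, k_6):
  remainder 308x - 308 ≠ 0; add k_7 = 308x - 308 to the basis.

The other S-polynomials (S(h_2,h_3), S(h_1,k_4), S(h_2,k_4), S(h_2,k_5), S(h_3,k_5), S(k_4,k_5), S(h_1,k_6), S(h_2,k_6), S(h_3,k_6), S(k_4,k_6), S(k_5,k_6), S(h_1,k_7), S(h_2,k_7), S(h_3,k_7), S(k_4,k_7), S(k_5,k_7), S(k_6,k_7)) all reduce to 0 modulo the current basis, so we have a Gröbner basis.
Inter-reduce: drop elements whose leading term is divisible by another's, tail-reduce, and make monic.
Reduced Gröbner basis: {x - 1, y - 1, z - 1}.

The two bases agree; hence the ideals are identical.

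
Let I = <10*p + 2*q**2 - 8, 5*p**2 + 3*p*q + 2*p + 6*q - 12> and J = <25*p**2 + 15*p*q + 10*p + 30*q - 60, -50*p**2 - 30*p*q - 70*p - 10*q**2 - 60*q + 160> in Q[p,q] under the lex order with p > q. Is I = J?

Equality of ideals is decidable: compute both reduced Gröbner bases (unique for the ordering) and check whether they agree.
Buchberger on the first generating set:
f_1 = 10*p + 2*q**2 - 8, LT = p.
f_2 = 5*p**2 + 3*p*q + 2*p + 6*q - 12, LT = p**2.

S(f_1,f_2): lcm = p**2. S = 1/5*p*q**2 - 3/5*p*q - 6/5*p - 6/5*q + 12/5.
  leading term p*q**2: subtract (1/50*q**2)·f_1 from 1/5*p*q**2 - 3/5*p*q - 6/5*p - 6/5*q + 12/5 → -3/5*p*q - 6/5*p - 1/25*q**4 + 4/25*q**2 - 6/5*q + 12/5
  leading term p*q: subtract (-3/50*q)·f_1 from -3/5*p*q - 6/5*p - 1/25*q**4 + 4/25*q**2 - 6/5*q + 12/5 → -6/5*p - 1/25*q**4 + 3/25*q**3 + 4/25*q**2 - 42/25*q + 12/5
  leading term p: subtract (-3/25)·f_1 from -6/5*p - 1/25*q**4 + 3/25*q**3 + 4/25*q**2 - 42/25*q + 12/5 → -1/25*q**4 + 3/25*q**3 + 2/5*q**2 - 42/25*q + 36/25
  leading term q**4: no divisor's leading term divides it; move -1/25*q**4 to the remainder.
  leading term q**3: no divisor's leading term divides it; move 3/25*q**3 to the remainder.
  leading term q**2: no divisor's leading term divides it; move 2/5*q**2 to the remainder.
  leading term q: no divisor's leading term divides it; move -42/25*q to the remainder.
  leading term 1: no divisor's leading term divides it; move 36/25 to the remainder.
  remainder -1/25*q**4 + 3/25*q**3 + 2/5*q**2 - 42/25*q + 36/25 ≠ 0; add g_3 = -1/25*q**4 + 3/25*q**3 + 2/5*q**2 - 42/25*q + 36/25 to the basis.

The other S-polynomials (S(f_1,g_3), S(f_2,g_3)) all reduce to 0 modulo the current basis, so we have a Gröbner basis.
Inter-reduce: drop elements whose leading term is divisible by another's, tail-reduce, and make monic.
Reduced Gröbner basis: {p + 1/5*q**2 - 4/5, q**4 - 3*q**3 - 10*q**2 + 42*q - 36}.

Buchberger on the second generating set:
h_1 = 25*p**2 + 15*p*q + 10*p + 30*q - 60, LT = p**2.
h_2 = -50*p**2 - 30*p*q - 70*p - 10*q**2 - 60*q + 160, LT = p**2.

S(h_1,h_2): lcm = p**2. S = -p - 1/5*q**2 + 4/5.
  leading term p: no divisor's leading term divides it; move -p to the remainder.
  leading term q**2: no divisor's leading term divides it; move -1/5*q**2 to the remainder.
  leading term 1: no divisor's leading term divides it; move 4/5 to the remainder.
  remainder -p - 1/5*q**2 + 4/5 ≠ 0; add k_3 = -p - 1/5*q**2 + 4/5 to the basis.

S(h_1,k_3): lcm = p**2. S = -1/5*p*q**2 + 3/5*p*q + 6/5*p + 6/5*q - 12/5.
  leading term p*q**2: subtract (1/5*q**2)·k_3 from -1/5*p*q**2 + 3/5*p*q + 6/5*p + 6/5*q - 12/5 → 3/5*p*q + 6/5*p + 1/25*q**4 - 4/25*q**2 + 6/5*q - 12/5
  leading term p*q: subtract (-3/5*q)·k_3 from 3/5*p*q + 6/5*p + 1/25*q**4 - 4/25*q**2 + 6/5*q - 12/5 → 6/5*p + 1/25*q**4 - 3/25*q**3 - 4/25*q**2 + 42/25*q - 12/5
  leading term p: subtract (-6/5)·k_3 from 6/5*p + 1/25*q**4 - 3/25*q**3 - 4/25*q**2 + 42/25*q - 12/5 → 1/25*q**4 - 3/25*q**3 - 2/5*q**2 + 42/25*q - 36/25
  leading term q**4: no divisor's leading term divides it; move 1/25*q**4 to the remainder.
  leading term q**3: no divisor's leading term divides it; move -3/25*q**3 to the remainder.
  leading term q**2: no divisor's leading term divides it; move -2/5*q**2 to the remainder.
  leading term q: no divisor's leading term divides it; move 42/25*q to the remainder.
  leading term 1: no divisor's leading term divides it; move -36/25 to the remainder.
  remainder 1/25*q**4 - 3/25*q**3 - 2/5*q**2 + 42/25*q - 36/25 ≠ 0; add k_4 = 1/25*q**4 - 3/25*q**3 - 2/5*q**2 + 42/25*q - 36/25 to the basis.

The other S-polynomials (S(h_2,k_3), S(h_1,k_4), S(h_2,k_4), S(k_3,k_4)) all reduce to 0 modulo the current basis, so we have a Gröbner basis.
Inter-reduce: drop elements whose leading term is divisible by another's, tail-reduce, and make monic.
Reduced Gröbner basis: {p + 1/5*q**2 - 4/5, q**4 - 3*q**3 - 10*q**2 + 42*q - 36}.

Same reduced basis, so the two generating sets span the same ideal.
The choice of monomial ordering does not affect the verdict — as long as both bases are computed under the same ordering, their equality decides ideal equality.

Yes, the ideals are equal.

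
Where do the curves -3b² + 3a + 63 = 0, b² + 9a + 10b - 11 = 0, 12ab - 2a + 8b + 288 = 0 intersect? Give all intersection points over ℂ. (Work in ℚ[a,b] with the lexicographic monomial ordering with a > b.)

Compute a lex Gröbner basis by Buchberger's algorithm.
f_1 = 3a - 3b² + 63, LT = a.
f_2 = 9a + b² + 10b - 11, LT = a.
f_3 = 12ab - 2a + 8b + 288, LT = ab.

S(f_1,f_2): lcm = a. S = -10/9b² - 10/9b + 200/9.
  leading term b²: no divisor's leading term divides it; move -10/9b² to the remainder.
  leading term b: no divisor's leading term divides it; move -10/9b to the remainder.
  leading term 1: no divisor's leading term divides it; move 200/9 to the remainder.
  remainder -10/9b² - 10/9b + 200/9 ≠ 0; add h_4 = -10/9b² - 10/9b + 200/9 to the basis.

S(f_1,f_3): lcm = ab. S = ⅙a - b³ + 61/3b - 24.
  leading term a: subtract (1/18)·f_1 from ⅙a - b³ + 61/3b - 24 → -b³ + ⅙b² + 61/3b - 55/2
  leading term b³: subtract (9/10b)·h_4 from -b³ + ⅙b² + 61/3b - 55/2 → 7/6b² + ⅓b - 55/2
  leading term b²: subtract (-21/20)·h_4 from 7/6b² + ⅓b - 55/2 → -⅚b - 25/6
  leading term b: no divisor's leading term divides it; move -⅚b to the remainder.
  leading term 1: no divisor's leading term divides it; move -25/6 to the remainder.
  remainder -⅚b - 25/6 ≠ 0; add h_5 = -⅚b - 25/6 to the basis.

The other S-polynomials (S(f_2,f_3), S(f_1,h_4), S(f_2,h_4), S(f_3,h_4), S(f_1,h_5), S(f_2,h_5), S(f_3,h_5), S(h_4,h_5)) all reduce to 0 modulo the current basis, so we have a Gröbner basis.
Inter-reduce: drop elements whose leading term is divisible by another's, tail-reduce, and make monic.
Reduced Gröbner basis: {a - 4, b + 5}.

Elimination: the polynomial b + 5 lies in the elimination ideal for b, so b ∈ {-5}. For each such b, the remaining basis elements (now univariate) give the rest of the solution.
  b = -5: the earlier basis element becomes a - 4 = 0, giving a = 4 — point (4, -5).
Each listed point satisfies every original equation (direct substitution).

{(4, -5)}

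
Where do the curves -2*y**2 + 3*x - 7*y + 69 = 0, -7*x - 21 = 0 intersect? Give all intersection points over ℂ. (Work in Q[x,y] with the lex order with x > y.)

{(-3, -15/2), (-3, 4)}

Compute a lex Gröbner basis by Buchberger's algorithm.
f_1 = 3*x - 2*y**2 - 7*y + 69, LT = x.
f_2 = -7*x - 21, LT = x.

S(f_1,f_2): lcm = x. S = -2/3*y**2 - 7/3*y + 20.
  reduce S modulo (f_1, f_2):
  remainder -2/3*y**2 - 7/3*y + 20 ≠ 0; add h_3 = -2/3*y**2 - 7/3*y + 20 to the basis.

The other S-polynomials (S(f_1,h_3), S(f_2,h_3)) all reduce to 0 modulo the current basis, so we have a Gröbner basis.
Inter-reduce: drop elements whose leading term is divisible by another's, tail-reduce, and make monic.
Reduced Gröbner basis: {x + 3, y**2 + 7/2*y - 30}.

From the last basis element, y**2 + 7/2*y - 30 = 0, so y takes values in {-15/2, 4}. Each choice, substituted upward through the basis, yields the corresponding point(s) of the solution set.
  y = -15/2: the earlier basis element becomes x + 3 = 0, giving x = -3 — point (-3, -15/2).
  y = 4: the earlier basis element becomes x + 3 = 0, giving x = -3 — point (-3, 4).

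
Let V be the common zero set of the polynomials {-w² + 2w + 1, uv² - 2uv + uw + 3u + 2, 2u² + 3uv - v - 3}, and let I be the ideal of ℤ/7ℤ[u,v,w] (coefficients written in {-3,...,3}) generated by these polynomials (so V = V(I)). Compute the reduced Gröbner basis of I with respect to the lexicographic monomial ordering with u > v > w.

f_1 = -w² + 2w + 1, LT = w².
f_2 = uv² - 2uv + uw + 3u + 2, LT = uv².
f_3 = 2u² + 3uv - v - 3, LT = u².

S(f_2,f_3): lcm = u²v². S = -2u²v + u²w + 3u² + 2uv³ + 2u - 3v³ - 2v².
  leading term u²v: subtract (-v)·f_3 from -2u²v + u²w + 3u² + 2uv³ + 2u - 3v³ - 2v² → u²w + 3u² + 2uv³ + 3uv² + 2u - 3v³ - 3v² - 3v
  leading term u²w: subtract (-3w)·f_3 from u²w + 3u² + 2uv³ + 3uv² + 2u - 3v³ - 3v² - 3v → 3u² + 2uv³ + 3uv² + 2uvw + 2u - 3v³ - 3v² - 3vw - 3v - 2w
  leading term u²: subtract (-2)·f_3 from 3u² + 2uv³ + 3uv² + 2uvw + 2u - 3v³ - 3v² - 3vw - 3v - 2w → 2uv³ + 3uv² + 2uvw - uv + 2u - 3v³ - 3v² - 3vw + 2v - 2w + 1
  leading term uv³: subtract (2v)·f_2 from 2uv³ + 3uv² + 2uvw - uv + 2u - 3v³ - 3v² - 3vw + 2v - 2w + 1 → 2u - 3v³ - 3v² - 3vw - 2v - 2w + 1
  leading term u: no divisor's leading term divides it; move 2u to the remainder.
  leading term v³: no divisor's leading term divides it; move -3v³ to the remainder.
  leading term v²: no divisor's leading term divides it; move -3v² to the remainder.
  leading term vw: no divisor's leading term divides it; move -3vw to the remainder.
  leading term v: no divisor's leading term divides it; move -2v to the remainder.
  leading term w: no divisor's leading term divides it; move -2w to the remainder.
  leading term 1: no divisor's leading term divides it; move 1 to the remainder.
  remainder 2u - 3v³ - 3v² - 3vw - 2v - 2w + 1 ≠ 0; add g_4 = 2u - 3v³ - 3v² - 3vw - 2v - 2w + 1 to the basis.

S(f_2,g_4): lcm = uv². S = -2uv + uw + 3u - 2v⁵ - 2v⁴ - 2v³w + v³ + v²w + 3v² + 2.
  leading term uv: subtract (-v)·g_4 from -2uv + uw + 3u - 2v⁵ - 2v⁴ - 2v³w + v³ + v²w + 3v² + 2 → uw + 3u - 2v⁵ + 2v⁴ - 2v³w - 2v³ - 2v²w + v² - 2vw + v + 2
  leading term uw: subtract (-3w)·g_4 from uw + 3u - 2v⁵ + 2v⁴ - 2v³w - 2v³ - 2v²w + v² - 2vw + v + 2 → 3u - 2v⁵ + 2v⁴ + 3v³w - 2v³ + 3v²w + v² - 2vw² - vw + v + w² + 3w + 2
  leading term u: subtract (-2)·g_4 from 3u - 2v⁵ + 2v⁴ + 3v³w - 2v³ + 3v²w + v² - 2vw² - vw + v + w² + 3w + 2 → -2v⁵ + 2v⁴ + 3v³w - v³ + 3v²w + 2v² - 2vw² - 3v + w² - w - 3
  leading term v⁵: no divisor's leading term divides it; move -2v⁵ to the remainder.
  leading term v⁴: no divisor's leading term divides it; move 2v⁴ to the remainder.
  leading term v³w: no divisor's leading term divides it; move 3v³w to the remainder.
  leading term v³: no divisor's leading term divides it; move -v³ to the remainder.
  leading term v²w: no divisor's leading term divides it; move 3v²w to the remainder.
  leading term v²: no divisor's leading term divides it; move 2v² to the remainder.
  leading term vw²: subtract (2v)·f_1 from -2vw² - 3v + w² - w - 3 → 3vw + 2v + w² - w - 3
  leading term vw: no divisor's leading term divides it; move 3vw to the remainder.
  leading term v: no divisor's leading term divides it; move 2v to the remainder.
  leading term w²: subtract (-1)·f_1 from w² - w - 3 → w - 2
  leading term w: no divisor's leading term divides it; move w to the remainder.
  leading term 1: no divisor's leading term divides it; move -2 to the remainder.
  remainder -2v⁵ + 2v⁴ + 3v³w - v³ + 3v²w + 2v² + 3vw + 2v + w - 2 ≠ 0; add g_5 = -2v⁵ + 2v⁴ + 3v³w - v³ + 3v²w + 2v² + 3vw + 2v + w - 2 to the basis.

The other S-polynomials (S(f_1,f_2), S(f_1,f_3), S(f_1,g_4), S(f_3,g_4), S(f_1,g_5), S(f_2,g_5), S(f_3,g_5), S(g_4,g_5)) all reduce to 0 modulo the current basis, so we have a Gröbner basis.
Inter-reduce: drop elements whose leading term is divisible by another's, tail-reduce, and make monic.

G = {u + 2v³ + 2v² + 2vw - v - w - 3, v⁵ - v⁴ + 2v³w - 3v³ + 2v²w - v² + 2vw - v + 3w + 1, w² - 2w - 1}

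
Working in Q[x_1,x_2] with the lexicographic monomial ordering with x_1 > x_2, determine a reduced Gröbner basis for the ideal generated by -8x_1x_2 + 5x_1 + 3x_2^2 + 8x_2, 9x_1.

f_1 = -8x_1x_2 + 5x_1 + 3x_2^2 + 8x_2, LT = x_1x_2.
f_2 = 9x_1, LT = x_1.

S(f_1,f_2): lcm = x_1x_2. S = -5/8x_1 - 3/8x_2^2 - x_2.
  reduce S modulo (f_1, f_2):
  remainder -3/8x_2^2 - x_2 ≠ 0; add g_3 = -3/8x_2^2 - x_2 to the basis.

The other S-polynomials (S(f_1,g_3), S(f_2,g_3)) all reduce to 0 modulo the current basis, so we have a Gröbner basis.
Inter-reduce: drop elements whose leading term is divisible by another's, tail-reduce, and make monic.

G = {x_1, x_2^2 + 8/3x_2}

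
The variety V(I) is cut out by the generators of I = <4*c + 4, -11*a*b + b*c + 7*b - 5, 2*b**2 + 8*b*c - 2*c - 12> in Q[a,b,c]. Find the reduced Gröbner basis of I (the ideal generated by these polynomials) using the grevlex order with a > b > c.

G = {b**2 - 4*b - 5, a + 1/11*b - 10/11, c + 1}

f_1 = 4*c + 4, LT = c.
f_2 = -11*a*b + b*c + 7*b - 5, LT = a*b.
f_3 = 2*b**2 + 8*b*c - 2*c - 12, LT = b**2.

S(f_2,f_3): lcm = a*b**2. S = -4*a*b*c - 1/11*b**2*c - 7/11*b**2 + a*c + 6*a + 5/11*b.
  reduce S modulo (f_1, f_2, f_3):
  remainder 5*a + 5/11*b - 50/11 ≠ 0; add g_4 = 5*a + 5/11*b - 50/11 to the basis.

The other S-polynomials (S(f_1,f_2), S(f_1,f_3), S(f_1,g_4), S(f_2,g_4), S(f_3,g_4)) all reduce to 0 modulo the current basis, so we have a Gröbner basis.
Inter-reduce: drop elements whose leading term is divisible by another's, tail-reduce, and make monic.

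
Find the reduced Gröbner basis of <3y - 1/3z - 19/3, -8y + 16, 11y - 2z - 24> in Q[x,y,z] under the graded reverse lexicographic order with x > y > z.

G = {y - 2, z + 1}

f_1 = 3y - 1/3z - 19/3, LT = y.
f_2 = -8y + 16, LT = y.
f_3 = 11y - 2z - 24, LT = y.

S(f_1,f_2): lcm = y. S = -1/9z - 1/9.
  leading term z: no divisor's leading term divides it; move -1/9z to the remainder.
  leading term 1: no divisor's leading term divides it; move -1/9 to the remainder.
  remainder -1/9z - 1/9 ≠ 0; add g_4 = -1/9z - 1/9 to the basis.

The other S-polynomials (S(f_1,f_3), S(f_2,f_3), S(f_1,g_4), S(f_2,g_4), S(f_3,g_4)) all reduce to 0 modulo the current basis, so we have a Gröbner basis.
Inter-reduce: drop elements whose leading term is divisible by another's, tail-reduce, and make monic.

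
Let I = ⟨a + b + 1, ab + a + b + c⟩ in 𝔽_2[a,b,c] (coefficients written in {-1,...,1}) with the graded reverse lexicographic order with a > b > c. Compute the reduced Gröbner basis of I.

f_1 = a + b + 1, LT = a.
f_2 = ab + a + b + c, LT = ab.

S(f_1,f_2): lcm = ab. S = b² + a + c.
  leading term b²: no divisor's leading term divides it; move b² to the remainder.
  leading term a: subtract (1)·f_1 from a + c → b + c + 1
  leading term b: no divisor's leading term divides it; move b to the remainder.
  leading term c: no divisor's leading term divides it; move c to the remainder.
  leading term 1: no divisor's leading term divides it; move 1 to the remainder.
  remainder b² + b + c + 1 ≠ 0; add g_3 = b² + b + c + 1 to the basis.

The other S-polynomials (S(f_1,g_3), S(f_2,g_3)) all reduce to 0 modulo the current basis, so we have a Gröbner basis.
Inter-reduce: drop elements whose leading term is divisible by another's, tail-reduce, and make monic.

G = {b² + b + c + 1, a + b + 1}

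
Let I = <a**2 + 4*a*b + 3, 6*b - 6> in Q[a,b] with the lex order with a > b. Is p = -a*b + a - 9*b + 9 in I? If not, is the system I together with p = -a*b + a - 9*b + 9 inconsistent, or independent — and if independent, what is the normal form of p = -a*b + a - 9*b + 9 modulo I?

First compute the reduced Gröbner basis of I by Buchberger's algorithm.
f_1 = a**2 + 4*a*b + 3, LT = a**2.
f_2 = 6*b - 6, LT = b.

S(f_1,f_2): leading monomials are coprime, so the S-polynomial reduces to 0 (Buchberger's first criterion).
Every S-polynomial of the final basis reduces to 0, so we have a Gröbner basis.
Inter-reduce: drop elements whose leading term is divisible by another's, tail-reduce, and make monic.
Reduced Gröbner basis: {a**2 + 4*a + 3, b - 1}.
Label its elements g_1 = a**2 + 4*a + 3, g_2 = b - 1.

Reduce p = -a*b + a - 9*b + 9 modulo G:
  leading term a*b: subtract (-a)·g_2 from -a*b + a - 9*b + 9 → -9*b + 9
  leading term b: subtract (-9)·g_2 from -9*b + 9 → 0
  normal form = 0.
Since the normal form is 0, p ∈ I.

-a*b + a - 9*b + 9 lies in I (it reduces to 0).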